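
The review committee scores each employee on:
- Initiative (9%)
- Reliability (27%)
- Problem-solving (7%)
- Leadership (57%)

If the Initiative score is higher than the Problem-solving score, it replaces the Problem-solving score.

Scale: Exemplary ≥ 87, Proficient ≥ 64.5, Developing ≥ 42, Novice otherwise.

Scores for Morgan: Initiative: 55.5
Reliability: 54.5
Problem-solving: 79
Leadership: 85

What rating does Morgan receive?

Proficient

Initiative (55.5) ≤ Problem-solving (79), so Problem-solving stays at 79.
Weighted total:
  Initiative 55.5 × 0.09 = 4.995
  Reliability 54.5 × 0.27 = 14.715
  Problem-solving 79 × 0.07 = 5.53
  Leadership 85 × 0.57 = 48.45
Sum = 73.69
73.69 is ≥ 64.5 and < 87 → Proficient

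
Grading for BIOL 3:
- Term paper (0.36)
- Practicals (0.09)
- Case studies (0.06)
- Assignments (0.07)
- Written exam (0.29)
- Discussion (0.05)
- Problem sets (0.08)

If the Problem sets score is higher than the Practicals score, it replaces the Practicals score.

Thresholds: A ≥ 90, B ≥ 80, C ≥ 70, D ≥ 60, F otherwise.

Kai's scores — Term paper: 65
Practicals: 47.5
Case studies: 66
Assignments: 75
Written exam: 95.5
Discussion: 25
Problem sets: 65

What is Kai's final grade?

C

Problem sets (65) > Practicals (47.5), so Practicals counts as 65.
Weighted total:
  Term paper 65 × 0.36 = 23.4
  Practicals 65 × 0.09 = 5.85
  Case studies 66 × 0.06 = 3.96
  Assignments 75 × 0.07 = 5.25
  Written exam 95.5 × 0.29 = 27.695
  Discussion 25 × 0.05 = 1.25
  Problem sets 65 × 0.08 = 5.2
Sum = 72.605
72.605 is ≥ 70 and < 80 → C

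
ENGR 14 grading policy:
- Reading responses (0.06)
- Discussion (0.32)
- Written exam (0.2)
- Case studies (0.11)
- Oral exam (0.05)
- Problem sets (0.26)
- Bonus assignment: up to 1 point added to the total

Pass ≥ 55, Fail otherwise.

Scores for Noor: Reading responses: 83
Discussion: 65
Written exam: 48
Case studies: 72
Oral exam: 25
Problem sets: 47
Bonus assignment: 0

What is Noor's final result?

Weighted total:
  Reading responses 83 × 0.06 = 4.98
  Discussion 65 × 0.32 = 20.8
  Written exam 48 × 0.2 = 9.6
  Case studies 72 × 0.11 = 7.92
  Oral exam 25 × 0.05 = 1.25
  Problem sets 47 × 0.26 = 12.22
Sum = 56.77
Bonus assignment: 56.77 + 0 = 56.77
56.77 ≥ 55 → Pass

Pass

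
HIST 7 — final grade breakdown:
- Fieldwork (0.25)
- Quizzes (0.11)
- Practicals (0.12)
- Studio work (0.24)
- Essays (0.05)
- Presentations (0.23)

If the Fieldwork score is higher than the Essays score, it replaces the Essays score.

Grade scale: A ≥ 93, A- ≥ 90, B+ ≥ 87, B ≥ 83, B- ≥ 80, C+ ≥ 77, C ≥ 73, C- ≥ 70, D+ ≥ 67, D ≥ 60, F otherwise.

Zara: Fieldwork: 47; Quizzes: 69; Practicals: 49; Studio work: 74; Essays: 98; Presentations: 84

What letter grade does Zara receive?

Fieldwork (47) ≤ Essays (98), so Essays stays at 98.
Weighted total:
  Fieldwork 47 × 0.25 = 11.75
  Quizzes 69 × 0.11 = 7.59
  Practicals 49 × 0.12 = 5.88
  Studio work 74 × 0.24 = 17.76
  Essays 98 × 0.05 = 4.9
  Presentations 84 × 0.23 = 19.32
Sum = 67.2
67.2 is ≥ 67 and < 70 → D+

D+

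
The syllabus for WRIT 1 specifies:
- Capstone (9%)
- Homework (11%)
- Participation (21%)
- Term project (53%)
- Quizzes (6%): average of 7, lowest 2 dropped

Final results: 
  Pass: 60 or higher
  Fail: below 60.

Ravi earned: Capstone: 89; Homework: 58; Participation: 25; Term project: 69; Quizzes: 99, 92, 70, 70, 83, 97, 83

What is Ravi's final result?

Quizzes: drop 70, 70 → average of remaining 5 = 454/5 = 90.8
Weighted total:
  Capstone 89 × 0.09 = 8.01
  Homework 58 × 0.11 = 6.38
  Participation 25 × 0.21 = 5.25
  Term project 69 × 0.53 = 36.57
  Quizzes 90.8 × 0.06 = 5.448
Sum = 61.658
61.658 ≥ 60 → Pass

Pass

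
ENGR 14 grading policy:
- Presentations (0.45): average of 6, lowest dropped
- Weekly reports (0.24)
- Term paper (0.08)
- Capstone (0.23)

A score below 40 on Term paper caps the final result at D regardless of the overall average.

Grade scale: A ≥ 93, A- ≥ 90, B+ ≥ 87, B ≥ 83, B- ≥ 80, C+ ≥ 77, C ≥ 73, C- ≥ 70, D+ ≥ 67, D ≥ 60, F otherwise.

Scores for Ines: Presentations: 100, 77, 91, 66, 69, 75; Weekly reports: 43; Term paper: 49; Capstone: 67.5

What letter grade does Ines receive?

D

Presentations: drop 66 → average of remaining 5 = 412/5 = 82.4
Term paper score 49 ≥ 40: minimum met.
Weighted total:
  Presentations 82.4 × 0.45 = 37.08
  Weekly reports 43 × 0.24 = 10.32
  Term paper 49 × 0.08 = 3.92
  Capstone 67.5 × 0.23 = 15.525
Sum = 66.845
66.845 is ≥ 60 and < 67 → D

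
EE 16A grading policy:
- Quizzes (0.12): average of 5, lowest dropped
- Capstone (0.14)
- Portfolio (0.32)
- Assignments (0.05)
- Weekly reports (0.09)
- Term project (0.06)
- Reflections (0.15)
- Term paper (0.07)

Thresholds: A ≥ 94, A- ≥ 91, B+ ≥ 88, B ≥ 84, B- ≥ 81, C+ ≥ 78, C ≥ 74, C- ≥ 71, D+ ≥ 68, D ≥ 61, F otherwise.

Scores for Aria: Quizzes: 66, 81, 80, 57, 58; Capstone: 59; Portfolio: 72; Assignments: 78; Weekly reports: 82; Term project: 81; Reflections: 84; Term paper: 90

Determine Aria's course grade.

Quizzes: drop 57 → average of remaining 4 = 285/4 = 71.25
Weighted total:
  Quizzes 71.25 × 0.12 = 8.55
  Capstone 59 × 0.14 = 8.26
  Portfolio 72 × 0.32 = 23.04
  Assignments 78 × 0.05 = 3.9
  Weekly reports 82 × 0.09 = 7.38
  Term project 81 × 0.06 = 4.86
  Reflections 84 × 0.15 = 12.6
  Term paper 90 × 0.07 = 6.3
Sum = 74.89
74.89 is ≥ 74 and < 78 → C

C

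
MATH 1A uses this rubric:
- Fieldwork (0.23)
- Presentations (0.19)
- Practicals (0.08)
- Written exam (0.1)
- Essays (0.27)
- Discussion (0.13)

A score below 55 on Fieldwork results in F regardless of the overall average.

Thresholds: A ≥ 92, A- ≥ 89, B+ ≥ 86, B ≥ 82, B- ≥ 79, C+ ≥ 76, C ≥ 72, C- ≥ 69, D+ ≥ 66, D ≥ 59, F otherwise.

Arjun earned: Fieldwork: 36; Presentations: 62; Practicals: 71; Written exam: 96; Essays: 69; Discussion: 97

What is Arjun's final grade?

Fieldwork score 36 < 55: minimum not met.
Weighted total:
  Fieldwork 36 × 0.23 = 8.28
  Presentations 62 × 0.19 = 11.78
  Practicals 71 × 0.08 = 5.68
  Written exam 96 × 0.1 = 9.6
  Essays 69 × 0.27 = 18.63
  Discussion 97 × 0.13 = 12.61
Sum = 66.58
Because the Fieldwork minimum was not met, the result is F.

F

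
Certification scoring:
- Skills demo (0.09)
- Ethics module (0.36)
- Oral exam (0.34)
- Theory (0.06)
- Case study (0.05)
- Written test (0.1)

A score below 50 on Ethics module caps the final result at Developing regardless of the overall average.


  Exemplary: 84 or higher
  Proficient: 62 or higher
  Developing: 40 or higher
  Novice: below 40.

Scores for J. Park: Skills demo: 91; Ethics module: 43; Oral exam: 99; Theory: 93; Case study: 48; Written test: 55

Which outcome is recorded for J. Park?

Ethics module score 43 < 50: minimum not met.
Weighted total:
  Skills demo 91 × 0.09 = 8.19
  Ethics module 43 × 0.36 = 15.48
  Oral exam 99 × 0.34 = 33.66
  Theory 93 × 0.06 = 5.58
  Case study 48 × 0.05 = 2.4
  Written test 55 × 0.1 = 5.5
Sum = 70.81
70.81 would be Proficient; cap at Developing applies → Developing.

Developing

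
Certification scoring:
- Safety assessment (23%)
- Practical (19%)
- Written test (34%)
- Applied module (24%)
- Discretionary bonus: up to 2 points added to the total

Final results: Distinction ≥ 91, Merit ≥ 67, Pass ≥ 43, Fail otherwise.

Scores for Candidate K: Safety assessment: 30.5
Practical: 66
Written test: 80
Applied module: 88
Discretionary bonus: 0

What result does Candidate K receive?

Weighted total:
  Safety assessment 30.5 × 0.23 = 7.015
  Practical 66 × 0.19 = 12.54
  Written test 80 × 0.34 = 27.2
  Applied module 88 × 0.24 = 21.12
Sum = 67.875
Discretionary bonus: 67.875 + 0 = 67.875
67.875 is ≥ 67 and < 91 → Merit

Merit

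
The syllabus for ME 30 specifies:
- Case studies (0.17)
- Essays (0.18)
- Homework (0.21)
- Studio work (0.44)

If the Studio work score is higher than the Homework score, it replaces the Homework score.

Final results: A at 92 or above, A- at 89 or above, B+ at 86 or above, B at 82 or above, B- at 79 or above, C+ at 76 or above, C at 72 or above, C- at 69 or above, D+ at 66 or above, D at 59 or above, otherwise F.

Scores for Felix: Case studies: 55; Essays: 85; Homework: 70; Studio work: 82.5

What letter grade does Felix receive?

Studio work (82.5) > Homework (70), so Homework counts as 82.5.
Weighted total:
  Case studies 55 × 0.17 = 9.35
  Essays 85 × 0.18 = 15.3
  Homework 82.5 × 0.21 = 17.325
  Studio work 82.5 × 0.44 = 36.3
Sum = 78.275
78.275 is ≥ 76 and < 79 → C+

C+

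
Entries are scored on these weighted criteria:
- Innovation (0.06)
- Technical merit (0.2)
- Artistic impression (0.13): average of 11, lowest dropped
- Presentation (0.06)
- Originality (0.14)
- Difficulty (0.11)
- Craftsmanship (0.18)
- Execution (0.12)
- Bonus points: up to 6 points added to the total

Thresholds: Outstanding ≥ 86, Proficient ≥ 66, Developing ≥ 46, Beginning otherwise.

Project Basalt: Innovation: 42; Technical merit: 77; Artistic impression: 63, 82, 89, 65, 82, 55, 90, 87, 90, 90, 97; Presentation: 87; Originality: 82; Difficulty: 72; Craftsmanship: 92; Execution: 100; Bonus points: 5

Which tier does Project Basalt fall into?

Outstanding

Artistic impression: drop 55 → average of remaining 10 = 835/10 = 83.5
Weighted total:
  Innovation 42 × 0.06 = 2.52
  Technical merit 77 × 0.2 = 15.4
  Artistic impression 83.5 × 0.13 = 10.855
  Presentation 87 × 0.06 = 5.22
  Originality 82 × 0.14 = 11.48
  Difficulty 72 × 0.11 = 7.92
  Craftsmanship 92 × 0.18 = 16.56
  Execution 100 × 0.12 = 12
Sum = 81.955
Bonus points: 81.955 + 5 = 86.955
86.955 ≥ 86 → Outstanding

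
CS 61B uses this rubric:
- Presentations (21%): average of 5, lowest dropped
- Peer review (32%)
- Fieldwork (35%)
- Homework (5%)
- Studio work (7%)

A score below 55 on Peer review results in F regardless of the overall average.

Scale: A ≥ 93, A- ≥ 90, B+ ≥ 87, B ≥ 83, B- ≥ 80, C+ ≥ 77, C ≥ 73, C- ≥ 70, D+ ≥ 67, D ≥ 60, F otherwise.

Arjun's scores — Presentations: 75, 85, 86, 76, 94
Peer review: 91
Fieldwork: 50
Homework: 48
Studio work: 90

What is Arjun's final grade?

Presentations: drop 75 → average of remaining 4 = 341/4 = 85.25
Peer review score 91 ≥ 55: minimum met.
Weighted total:
  Presentations 85.25 × 0.21 = 17.9025
  Peer review 91 × 0.32 = 29.12
  Fieldwork 50 × 0.35 = 17.5
  Homework 48 × 0.05 = 2.4
  Studio work 90 × 0.07 = 6.3
Sum = 73.2225
73.2225 is ≥ 73 and < 77 → C

C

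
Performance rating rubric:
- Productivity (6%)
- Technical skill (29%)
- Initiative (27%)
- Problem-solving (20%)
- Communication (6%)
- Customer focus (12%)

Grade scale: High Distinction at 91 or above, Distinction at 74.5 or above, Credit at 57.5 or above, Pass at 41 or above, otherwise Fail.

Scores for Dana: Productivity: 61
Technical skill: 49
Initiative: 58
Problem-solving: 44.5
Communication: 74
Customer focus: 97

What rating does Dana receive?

Weighted total:
  Productivity 61 × 0.06 = 3.66
  Technical skill 49 × 0.29 = 14.21
  Initiative 58 × 0.27 = 15.66
  Problem-solving 44.5 × 0.2 = 8.9
  Communication 74 × 0.06 = 4.44
  Customer focus 97 × 0.12 = 11.64
Sum = 58.51
58.51 is ≥ 57.5 and < 74.5 → Credit

Credit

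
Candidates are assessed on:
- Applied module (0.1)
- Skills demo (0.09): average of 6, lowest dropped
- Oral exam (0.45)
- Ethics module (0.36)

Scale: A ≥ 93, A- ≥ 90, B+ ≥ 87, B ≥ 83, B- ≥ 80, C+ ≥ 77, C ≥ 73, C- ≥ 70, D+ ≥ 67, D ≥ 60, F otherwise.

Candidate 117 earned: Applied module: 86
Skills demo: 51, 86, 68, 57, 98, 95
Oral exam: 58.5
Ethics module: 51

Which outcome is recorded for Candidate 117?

D

Skills demo: drop 51 → average of remaining 5 = 404/5 = 80.8
Weighted total:
  Applied module 86 × 0.1 = 8.6
  Skills demo 80.8 × 0.09 = 7.272
  Oral exam 58.5 × 0.45 = 26.325
  Ethics module 51 × 0.36 = 18.36
Sum = 60.557
60.557 is ≥ 60 and < 67 → D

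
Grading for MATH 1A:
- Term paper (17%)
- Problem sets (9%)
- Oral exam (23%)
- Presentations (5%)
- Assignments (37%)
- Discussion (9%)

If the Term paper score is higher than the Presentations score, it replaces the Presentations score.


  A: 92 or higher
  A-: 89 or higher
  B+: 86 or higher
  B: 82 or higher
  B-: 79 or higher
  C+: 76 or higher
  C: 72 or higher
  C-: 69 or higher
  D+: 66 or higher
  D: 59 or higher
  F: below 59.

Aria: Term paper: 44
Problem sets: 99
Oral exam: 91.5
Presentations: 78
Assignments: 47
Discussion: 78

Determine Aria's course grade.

D

Term paper (44) ≤ Presentations (78), so Presentations stays at 78.
Weighted total:
  Term paper 44 × 0.17 = 7.48
  Problem sets 99 × 0.09 = 8.91
  Oral exam 91.5 × 0.23 = 21.045
  Presentations 78 × 0.05 = 3.9
  Assignments 47 × 0.37 = 17.39
  Discussion 78 × 0.09 = 7.02
Sum = 65.745
65.745 is ≥ 59 and < 66 → D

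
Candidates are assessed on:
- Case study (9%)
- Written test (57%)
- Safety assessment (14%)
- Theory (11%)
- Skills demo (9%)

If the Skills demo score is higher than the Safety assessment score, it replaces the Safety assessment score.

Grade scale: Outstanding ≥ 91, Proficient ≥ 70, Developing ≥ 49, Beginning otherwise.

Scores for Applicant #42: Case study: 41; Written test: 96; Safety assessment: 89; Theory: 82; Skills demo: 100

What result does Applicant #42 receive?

Skills demo (100) > Safety assessment (89), so Safety assessment counts as 100.
Weighted total:
  Case study 41 × 0.09 = 3.69
  Written test 96 × 0.57 = 54.72
  Safety assessment 100 × 0.14 = 14
  Theory 82 × 0.11 = 9.02
  Skills demo 100 × 0.09 = 9
Sum = 90.43
90.43 is ≥ 70 and < 91 → Proficient

Proficient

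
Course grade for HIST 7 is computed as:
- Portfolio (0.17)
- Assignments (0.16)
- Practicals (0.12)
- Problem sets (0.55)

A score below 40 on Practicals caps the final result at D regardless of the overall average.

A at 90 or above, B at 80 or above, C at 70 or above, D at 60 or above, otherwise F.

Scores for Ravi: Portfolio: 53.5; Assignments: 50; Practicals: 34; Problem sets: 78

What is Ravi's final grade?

Practicals score 34 < 40: minimum not met.
Weighted total:
  Portfolio 53.5 × 0.17 = 9.095
  Assignments 50 × 0.16 = 8
  Practicals 34 × 0.12 = 4.08
  Problem sets 78 × 0.55 = 42.9
Sum = 64.075
64.075 would be D; cap at D applies → D.

D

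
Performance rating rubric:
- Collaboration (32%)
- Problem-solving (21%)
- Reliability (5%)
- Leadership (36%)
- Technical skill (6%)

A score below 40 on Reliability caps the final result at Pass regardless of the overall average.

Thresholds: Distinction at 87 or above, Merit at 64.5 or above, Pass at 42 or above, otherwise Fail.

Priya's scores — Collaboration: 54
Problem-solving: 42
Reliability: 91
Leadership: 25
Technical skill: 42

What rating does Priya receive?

Reliability score 91 ≥ 40: minimum met.
Weighted total:
  Collaboration 54 × 0.32 = 17.28
  Problem-solving 42 × 0.21 = 8.82
  Reliability 91 × 0.05 = 4.55
  Leadership 25 × 0.36 = 9
  Technical skill 42 × 0.06 = 2.52
Sum = 42.17
42.17 is ≥ 42 and < 64.5 → Pass

Pass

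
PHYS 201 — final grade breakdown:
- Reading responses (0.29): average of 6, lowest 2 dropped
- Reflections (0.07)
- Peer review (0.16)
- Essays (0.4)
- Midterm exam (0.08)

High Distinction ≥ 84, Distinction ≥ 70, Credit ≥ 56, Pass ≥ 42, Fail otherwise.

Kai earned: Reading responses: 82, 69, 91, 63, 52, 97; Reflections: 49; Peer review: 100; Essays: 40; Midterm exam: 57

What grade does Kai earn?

Credit

Reading responses: drop 52, 63 → average of remaining 4 = 339/4 = 84.75
Weighted total:
  Reading responses 84.75 × 0.29 = 24.5775
  Reflections 49 × 0.07 = 3.43
  Peer review 100 × 0.16 = 16
  Essays 40 × 0.4 = 16
  Midterm exam 57 × 0.08 = 4.56
Sum = 64.5675
64.5675 is ≥ 56 and < 70 → Credit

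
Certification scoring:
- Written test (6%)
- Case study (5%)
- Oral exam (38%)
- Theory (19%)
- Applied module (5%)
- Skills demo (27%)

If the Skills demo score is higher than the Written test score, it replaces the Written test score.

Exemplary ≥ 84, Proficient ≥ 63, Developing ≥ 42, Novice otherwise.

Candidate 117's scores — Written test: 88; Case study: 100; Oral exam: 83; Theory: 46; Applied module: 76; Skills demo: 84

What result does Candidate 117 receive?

Proficient

Skills demo (84) ≤ Written test (88), so Written test stays at 88.
Weighted total:
  Written test 88 × 0.06 = 5.28
  Case study 100 × 0.05 = 5
  Oral exam 83 × 0.38 = 31.54
  Theory 46 × 0.19 = 8.74
  Applied module 76 × 0.05 = 3.8
  Skills demo 84 × 0.27 = 22.68
Sum = 77.04
77.04 is ≥ 63 and < 84 → Proficient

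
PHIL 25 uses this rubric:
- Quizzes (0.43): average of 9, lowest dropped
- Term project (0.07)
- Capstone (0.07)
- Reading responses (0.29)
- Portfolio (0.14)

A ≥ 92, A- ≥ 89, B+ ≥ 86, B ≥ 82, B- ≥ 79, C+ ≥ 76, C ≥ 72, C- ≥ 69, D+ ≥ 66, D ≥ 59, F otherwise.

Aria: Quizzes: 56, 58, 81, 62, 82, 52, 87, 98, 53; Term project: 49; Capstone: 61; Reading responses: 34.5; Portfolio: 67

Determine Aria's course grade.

Quizzes: drop 52 → average of remaining 8 = 577/8 = 72.125
Weighted total:
  Quizzes 72.125 × 0.43 = 31.01375
  Term project 49 × 0.07 = 3.43
  Capstone 61 × 0.07 = 4.27
  Reading responses 34.5 × 0.29 = 10.005
  Portfolio 67 × 0.14 = 9.38
Sum = 58.09875
58.09875 < 59 → F

F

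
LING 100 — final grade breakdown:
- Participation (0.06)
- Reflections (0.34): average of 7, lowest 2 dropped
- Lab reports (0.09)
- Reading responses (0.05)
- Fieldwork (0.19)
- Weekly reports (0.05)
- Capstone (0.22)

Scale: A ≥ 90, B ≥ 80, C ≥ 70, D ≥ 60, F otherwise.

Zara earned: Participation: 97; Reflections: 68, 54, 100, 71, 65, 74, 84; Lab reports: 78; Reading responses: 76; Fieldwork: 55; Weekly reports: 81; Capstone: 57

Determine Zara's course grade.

C

Reflections: drop 54, 65 → average of remaining 5 = 397/5 = 79.4
Weighted total:
  Participation 97 × 0.06 = 5.82
  Reflections 79.4 × 0.34 = 26.996
  Lab reports 78 × 0.09 = 7.02
  Reading responses 76 × 0.05 = 3.8
  Fieldwork 55 × 0.19 = 10.45
  Weekly reports 81 × 0.05 = 4.05
  Capstone 57 × 0.22 = 12.54
Sum = 70.676
70.676 is ≥ 70 and < 80 → C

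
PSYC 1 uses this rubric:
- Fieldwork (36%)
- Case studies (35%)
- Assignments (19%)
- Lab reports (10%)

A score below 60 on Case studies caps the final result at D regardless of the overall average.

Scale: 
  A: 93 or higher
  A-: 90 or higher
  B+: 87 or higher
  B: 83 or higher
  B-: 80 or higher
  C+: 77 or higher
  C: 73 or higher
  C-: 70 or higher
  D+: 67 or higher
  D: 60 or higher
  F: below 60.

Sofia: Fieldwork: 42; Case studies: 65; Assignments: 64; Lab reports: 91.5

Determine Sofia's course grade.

F

Case studies score 65 ≥ 60: minimum met.
Weighted total:
  Fieldwork 42 × 0.36 = 15.12
  Case studies 65 × 0.35 = 22.75
  Assignments 64 × 0.19 = 12.16
  Lab reports 91.5 × 0.1 = 9.15
Sum = 59.18
59.18 < 60 → F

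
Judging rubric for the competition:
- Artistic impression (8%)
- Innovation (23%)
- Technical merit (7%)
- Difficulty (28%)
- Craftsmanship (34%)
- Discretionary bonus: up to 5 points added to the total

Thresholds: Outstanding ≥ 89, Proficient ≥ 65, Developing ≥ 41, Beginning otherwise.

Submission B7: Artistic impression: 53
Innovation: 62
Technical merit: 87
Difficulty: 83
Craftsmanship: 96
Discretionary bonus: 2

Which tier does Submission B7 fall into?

Proficient

Weighted total:
  Artistic impression 53 × 0.08 = 4.24
  Innovation 62 × 0.23 = 14.26
  Technical merit 87 × 0.07 = 6.09
  Difficulty 83 × 0.28 = 23.24
  Craftsmanship 96 × 0.34 = 32.64
Sum = 80.47
Discretionary bonus: 80.47 + 2 = 82.47
82.47 is ≥ 65 and < 89 → Proficient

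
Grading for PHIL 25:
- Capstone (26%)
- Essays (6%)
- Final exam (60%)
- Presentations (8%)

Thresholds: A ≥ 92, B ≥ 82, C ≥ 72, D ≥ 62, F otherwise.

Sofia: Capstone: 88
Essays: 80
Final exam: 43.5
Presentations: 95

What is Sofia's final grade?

F

Weighted total:
  Capstone 88 × 0.26 = 22.88
  Essays 80 × 0.06 = 4.8
  Final exam 43.5 × 0.6 = 26.1
  Presentations 95 × 0.08 = 7.6
Sum = 61.38
61.38 < 62 → F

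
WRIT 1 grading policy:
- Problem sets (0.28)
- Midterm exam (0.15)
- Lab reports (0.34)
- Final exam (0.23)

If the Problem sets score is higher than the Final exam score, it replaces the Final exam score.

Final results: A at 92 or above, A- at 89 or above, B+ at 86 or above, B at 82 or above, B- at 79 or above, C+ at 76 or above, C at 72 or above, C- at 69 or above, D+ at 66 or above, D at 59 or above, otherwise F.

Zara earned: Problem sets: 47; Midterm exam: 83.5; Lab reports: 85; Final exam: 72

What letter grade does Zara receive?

C-

Problem sets (47) ≤ Final exam (72), so Final exam stays at 72.
Weighted total:
  Problem sets 47 × 0.28 = 13.16
  Midterm exam 83.5 × 0.15 = 12.525
  Lab reports 85 × 0.34 = 28.9
  Final exam 72 × 0.23 = 16.56
Sum = 71.145
71.145 is ≥ 69 and < 72 → C-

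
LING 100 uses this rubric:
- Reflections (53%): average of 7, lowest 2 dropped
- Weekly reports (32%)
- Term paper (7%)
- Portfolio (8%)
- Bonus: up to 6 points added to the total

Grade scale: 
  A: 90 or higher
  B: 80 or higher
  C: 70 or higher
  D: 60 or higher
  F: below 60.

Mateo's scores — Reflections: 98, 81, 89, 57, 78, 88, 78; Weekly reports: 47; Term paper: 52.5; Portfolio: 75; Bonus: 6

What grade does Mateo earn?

C

Reflections: drop 57, 78 → average of remaining 5 = 434/5 = 86.8
Weighted total:
  Reflections 86.8 × 0.53 = 46.004
  Weekly reports 47 × 0.32 = 15.04
  Term paper 52.5 × 0.07 = 3.675
  Portfolio 75 × 0.08 = 6
Sum = 70.719
Bonus: 70.719 + 6 = 76.719
76.719 is ≥ 70 and < 80 → C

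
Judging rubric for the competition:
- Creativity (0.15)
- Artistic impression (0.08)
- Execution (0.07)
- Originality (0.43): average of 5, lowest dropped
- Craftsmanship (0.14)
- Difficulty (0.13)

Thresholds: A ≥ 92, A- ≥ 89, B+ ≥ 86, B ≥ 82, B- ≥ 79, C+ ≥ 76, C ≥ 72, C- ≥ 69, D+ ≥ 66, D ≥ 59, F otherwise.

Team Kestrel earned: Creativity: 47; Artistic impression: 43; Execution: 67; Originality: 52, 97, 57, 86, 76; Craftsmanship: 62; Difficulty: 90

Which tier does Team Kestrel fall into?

Originality: drop 52 → average of remaining 4 = 316/4 = 79
Weighted total:
  Creativity 47 × 0.15 = 7.05
  Artistic impression 43 × 0.08 = 3.44
  Execution 67 × 0.07 = 4.69
  Originality 79 × 0.43 = 33.97
  Craftsmanship 62 × 0.14 = 8.68
  Difficulty 90 × 0.13 = 11.7
Sum = 69.53
69.53 is ≥ 69 and < 72 → C-

C-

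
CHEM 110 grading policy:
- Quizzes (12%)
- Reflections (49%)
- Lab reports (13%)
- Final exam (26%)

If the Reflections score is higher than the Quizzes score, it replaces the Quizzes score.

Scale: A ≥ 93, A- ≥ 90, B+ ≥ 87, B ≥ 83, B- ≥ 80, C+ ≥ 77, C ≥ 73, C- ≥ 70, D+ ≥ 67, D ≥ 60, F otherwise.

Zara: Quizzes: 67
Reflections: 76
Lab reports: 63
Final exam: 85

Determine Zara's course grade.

Reflections (76) > Quizzes (67), so Quizzes counts as 76.
Weighted total:
  Quizzes 76 × 0.12 = 9.12
  Reflections 76 × 0.49 = 37.24
  Lab reports 63 × 0.13 = 8.19
  Final exam 85 × 0.26 = 22.1
Sum = 76.65
76.65 is ≥ 73 and < 77 → C

C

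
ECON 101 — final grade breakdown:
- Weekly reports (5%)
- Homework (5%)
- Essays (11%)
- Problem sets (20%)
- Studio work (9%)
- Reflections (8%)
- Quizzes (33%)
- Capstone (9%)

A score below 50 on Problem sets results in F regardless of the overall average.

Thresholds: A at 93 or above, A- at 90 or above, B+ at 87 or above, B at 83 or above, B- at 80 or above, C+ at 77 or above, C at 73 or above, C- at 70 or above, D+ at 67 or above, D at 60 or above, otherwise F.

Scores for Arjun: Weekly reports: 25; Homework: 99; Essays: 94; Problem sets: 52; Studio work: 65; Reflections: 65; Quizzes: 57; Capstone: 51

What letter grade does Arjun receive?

D

Problem sets score 52 ≥ 50: minimum met.
Weighted total:
  Weekly reports 25 × 0.05 = 1.25
  Homework 99 × 0.05 = 4.95
  Essays 94 × 0.11 = 10.34
  Problem sets 52 × 0.2 = 10.4
  Studio work 65 × 0.09 = 5.85
  Reflections 65 × 0.08 = 5.2
  Quizzes 57 × 0.33 = 18.81
  Capstone 51 × 0.09 = 4.59
Sum = 61.39
61.39 is ≥ 60 and < 67 → D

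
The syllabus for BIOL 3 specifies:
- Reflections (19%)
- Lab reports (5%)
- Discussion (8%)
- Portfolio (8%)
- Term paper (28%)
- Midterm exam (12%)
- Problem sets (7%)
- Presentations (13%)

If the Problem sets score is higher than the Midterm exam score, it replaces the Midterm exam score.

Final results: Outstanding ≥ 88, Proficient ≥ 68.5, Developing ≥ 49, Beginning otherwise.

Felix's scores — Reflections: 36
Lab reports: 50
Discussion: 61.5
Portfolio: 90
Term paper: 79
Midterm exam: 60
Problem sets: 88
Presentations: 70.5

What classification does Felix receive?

Proficient

Problem sets (88) > Midterm exam (60), so Midterm exam counts as 88.
Weighted total:
  Reflections 36 × 0.19 = 6.84
  Lab reports 50 × 0.05 = 2.5
  Discussion 61.5 × 0.08 = 4.92
  Portfolio 90 × 0.08 = 7.2
  Term paper 79 × 0.28 = 22.12
  Midterm exam 88 × 0.12 = 10.56
  Problem sets 88 × 0.07 = 6.16
  Presentations 70.5 × 0.13 = 9.165
Sum = 69.465
69.465 is ≥ 68.5 and < 88 → Proficient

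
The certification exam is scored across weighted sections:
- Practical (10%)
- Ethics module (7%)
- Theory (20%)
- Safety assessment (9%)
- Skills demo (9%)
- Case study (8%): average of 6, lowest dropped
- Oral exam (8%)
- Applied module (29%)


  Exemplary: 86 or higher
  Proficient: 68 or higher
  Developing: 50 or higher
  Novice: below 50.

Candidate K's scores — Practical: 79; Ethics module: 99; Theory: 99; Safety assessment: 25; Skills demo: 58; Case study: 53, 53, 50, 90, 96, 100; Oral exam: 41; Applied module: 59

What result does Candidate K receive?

Proficient

Case study: drop 50 → average of remaining 5 = 392/5 = 78.4
Weighted total:
  Practical 79 × 0.1 = 7.9
  Ethics module 99 × 0.07 = 6.93
  Theory 99 × 0.2 = 19.8
  Safety assessment 25 × 0.09 = 2.25
  Skills demo 58 × 0.09 = 5.22
  Case study 78.4 × 0.08 = 6.272
  Oral exam 41 × 0.08 = 3.28
  Applied module 59 × 0.29 = 17.11
Sum = 68.762
68.762 is ≥ 68 and < 86 → Proficient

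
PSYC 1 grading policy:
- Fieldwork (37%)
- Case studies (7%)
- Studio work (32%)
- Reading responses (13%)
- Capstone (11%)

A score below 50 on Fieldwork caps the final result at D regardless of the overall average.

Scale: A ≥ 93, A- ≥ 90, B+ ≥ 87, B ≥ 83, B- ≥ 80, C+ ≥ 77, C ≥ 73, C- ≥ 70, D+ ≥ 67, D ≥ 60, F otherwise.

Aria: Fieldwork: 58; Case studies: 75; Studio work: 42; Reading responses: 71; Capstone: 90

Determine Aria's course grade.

Fieldwork score 58 ≥ 50: minimum met.
Weighted total:
  Fieldwork 58 × 0.37 = 21.46
  Case studies 75 × 0.07 = 5.25
  Studio work 42 × 0.32 = 13.44
  Reading responses 71 × 0.13 = 9.23
  Capstone 90 × 0.11 = 9.9
Sum = 59.28
59.28 < 60 → F

F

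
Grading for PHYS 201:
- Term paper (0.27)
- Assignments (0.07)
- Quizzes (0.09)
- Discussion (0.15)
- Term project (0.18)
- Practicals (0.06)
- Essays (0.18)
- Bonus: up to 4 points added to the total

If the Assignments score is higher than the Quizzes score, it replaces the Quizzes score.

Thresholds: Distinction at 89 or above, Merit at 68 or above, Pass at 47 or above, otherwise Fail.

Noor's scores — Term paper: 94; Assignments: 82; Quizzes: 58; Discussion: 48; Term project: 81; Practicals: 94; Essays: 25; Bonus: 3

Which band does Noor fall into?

Merit

Assignments (82) > Quizzes (58), so Quizzes counts as 82.
Weighted total:
  Term paper 94 × 0.27 = 25.38
  Assignments 82 × 0.07 = 5.74
  Quizzes 82 × 0.09 = 7.38
  Discussion 48 × 0.15 = 7.2
  Term project 81 × 0.18 = 14.58
  Practicals 94 × 0.06 = 5.64
  Essays 25 × 0.18 = 4.5
Sum = 70.42
Bonus: 70.42 + 3 = 73.42
73.42 is ≥ 68 and < 89 → Merit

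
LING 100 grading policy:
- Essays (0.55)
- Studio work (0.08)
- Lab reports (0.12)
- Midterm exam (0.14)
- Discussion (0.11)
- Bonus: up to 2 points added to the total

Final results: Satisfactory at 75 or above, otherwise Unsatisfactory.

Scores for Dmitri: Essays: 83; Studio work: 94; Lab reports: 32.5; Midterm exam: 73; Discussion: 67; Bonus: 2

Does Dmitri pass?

Satisfactory

Weighted total:
  Essays 83 × 0.55 = 45.65
  Studio work 94 × 0.08 = 7.52
  Lab reports 32.5 × 0.12 = 3.9
  Midterm exam 73 × 0.14 = 10.22
  Discussion 67 × 0.11 = 7.37
Sum = 74.66
Bonus: 74.66 + 2 = 76.66
76.66 ≥ 75 → Satisfactory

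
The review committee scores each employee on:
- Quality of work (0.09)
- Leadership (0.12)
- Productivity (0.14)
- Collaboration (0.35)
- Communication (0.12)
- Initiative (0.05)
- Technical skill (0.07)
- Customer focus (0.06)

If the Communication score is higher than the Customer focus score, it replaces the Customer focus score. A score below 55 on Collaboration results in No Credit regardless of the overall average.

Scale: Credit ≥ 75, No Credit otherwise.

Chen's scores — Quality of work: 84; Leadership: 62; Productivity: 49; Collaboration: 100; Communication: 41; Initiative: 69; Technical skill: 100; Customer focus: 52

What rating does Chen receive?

Communication (41) ≤ Customer focus (52), so Customer focus stays at 52.
Collaboration score 100 ≥ 55: minimum met.
Weighted total:
  Quality of work 84 × 0.09 = 7.56
  Leadership 62 × 0.12 = 7.44
  Productivity 49 × 0.14 = 6.86
  Collaboration 100 × 0.35 = 35
  Communication 41 × 0.12 = 4.92
  Initiative 69 × 0.05 = 3.45
  Technical skill 100 × 0.07 = 7
  Customer focus 52 × 0.06 = 3.12
Sum = 75.35
75.35 ≥ 75 → Credit

Credit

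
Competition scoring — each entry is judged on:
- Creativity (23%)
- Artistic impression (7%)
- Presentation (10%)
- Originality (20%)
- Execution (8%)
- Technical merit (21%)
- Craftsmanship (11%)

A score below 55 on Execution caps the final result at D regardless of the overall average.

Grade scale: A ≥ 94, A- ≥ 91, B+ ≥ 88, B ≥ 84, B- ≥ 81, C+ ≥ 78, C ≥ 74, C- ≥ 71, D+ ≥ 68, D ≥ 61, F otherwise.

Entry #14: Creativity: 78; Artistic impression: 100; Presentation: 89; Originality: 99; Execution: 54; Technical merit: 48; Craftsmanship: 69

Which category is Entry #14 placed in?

Execution score 54 < 55: minimum not met.
Weighted total:
  Creativity 78 × 0.23 = 17.94
  Artistic impression 100 × 0.07 = 7
  Presentation 89 × 0.1 = 8.9
  Originality 99 × 0.2 = 19.8
  Execution 54 × 0.08 = 4.32
  Technical merit 48 × 0.21 = 10.08
  Craftsmanship 69 × 0.11 = 7.59
Sum = 75.63
75.63 would be C; cap at D applies → D.

D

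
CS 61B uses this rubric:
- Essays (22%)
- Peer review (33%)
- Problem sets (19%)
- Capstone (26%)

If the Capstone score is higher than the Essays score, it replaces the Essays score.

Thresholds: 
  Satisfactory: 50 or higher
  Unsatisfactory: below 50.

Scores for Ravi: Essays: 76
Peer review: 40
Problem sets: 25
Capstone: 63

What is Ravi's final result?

Satisfactory

Capstone (63) ≤ Essays (76), so Essays stays at 76.
Weighted total:
  Essays 76 × 0.22 = 16.72
  Peer review 40 × 0.33 = 13.2
  Problem sets 25 × 0.19 = 4.75
  Capstone 63 × 0.26 = 16.38
Sum = 51.05
51.05 ≥ 50 → Satisfactory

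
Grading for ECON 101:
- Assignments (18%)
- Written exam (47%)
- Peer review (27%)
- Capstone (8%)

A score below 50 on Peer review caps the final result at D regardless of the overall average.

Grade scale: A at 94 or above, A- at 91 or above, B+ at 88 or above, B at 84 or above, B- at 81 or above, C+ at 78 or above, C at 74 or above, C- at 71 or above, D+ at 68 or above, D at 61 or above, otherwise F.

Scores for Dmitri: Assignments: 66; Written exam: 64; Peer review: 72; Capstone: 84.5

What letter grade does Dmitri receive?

D+

Peer review score 72 ≥ 50: minimum met.
Weighted total:
  Assignments 66 × 0.18 = 11.88
  Written exam 64 × 0.47 = 30.08
  Peer review 72 × 0.27 = 19.44
  Capstone 84.5 × 0.08 = 6.76
Sum = 68.16
68.16 is ≥ 68 and < 71 → D+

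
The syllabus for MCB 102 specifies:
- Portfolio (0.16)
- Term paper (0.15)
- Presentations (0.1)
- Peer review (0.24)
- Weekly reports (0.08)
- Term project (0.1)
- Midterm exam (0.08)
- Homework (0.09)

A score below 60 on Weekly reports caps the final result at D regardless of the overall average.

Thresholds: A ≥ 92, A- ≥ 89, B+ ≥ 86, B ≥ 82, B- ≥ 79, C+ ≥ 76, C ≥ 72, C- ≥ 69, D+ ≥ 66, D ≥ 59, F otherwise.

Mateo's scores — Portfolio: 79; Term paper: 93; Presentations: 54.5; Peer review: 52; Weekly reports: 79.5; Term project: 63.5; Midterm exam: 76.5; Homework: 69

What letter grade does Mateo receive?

C-

Weekly reports score 79.5 ≥ 60: minimum met.
Weighted total:
  Portfolio 79 × 0.16 = 12.64
  Term paper 93 × 0.15 = 13.95
  Presentations 54.5 × 0.1 = 5.45
  Peer review 52 × 0.24 = 12.48
  Weekly reports 79.5 × 0.08 = 6.36
  Term project 63.5 × 0.1 = 6.35
  Midterm exam 76.5 × 0.08 = 6.12
  Homework 69 × 0.09 = 6.21
Sum = 69.56
69.56 is ≥ 69 and < 72 → C-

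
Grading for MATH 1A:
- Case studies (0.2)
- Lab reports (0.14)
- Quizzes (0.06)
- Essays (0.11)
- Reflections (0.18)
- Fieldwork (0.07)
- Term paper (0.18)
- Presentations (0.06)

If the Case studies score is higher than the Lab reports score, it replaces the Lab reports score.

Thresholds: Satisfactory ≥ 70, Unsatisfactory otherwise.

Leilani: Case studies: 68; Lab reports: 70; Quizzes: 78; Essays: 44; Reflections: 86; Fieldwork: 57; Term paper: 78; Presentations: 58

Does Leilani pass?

Case studies (68) ≤ Lab reports (70), so Lab reports stays at 70.
Weighted total:
  Case studies 68 × 0.2 = 13.6
  Lab reports 70 × 0.14 = 9.8
  Quizzes 78 × 0.06 = 4.68
  Essays 44 × 0.11 = 4.84
  Reflections 86 × 0.18 = 15.48
  Fieldwork 57 × 0.07 = 3.99
  Term paper 78 × 0.18 = 14.04
  Presentations 58 × 0.06 = 3.48
Sum = 69.91
69.91 < 70 → Unsatisfactory

Unsatisfactory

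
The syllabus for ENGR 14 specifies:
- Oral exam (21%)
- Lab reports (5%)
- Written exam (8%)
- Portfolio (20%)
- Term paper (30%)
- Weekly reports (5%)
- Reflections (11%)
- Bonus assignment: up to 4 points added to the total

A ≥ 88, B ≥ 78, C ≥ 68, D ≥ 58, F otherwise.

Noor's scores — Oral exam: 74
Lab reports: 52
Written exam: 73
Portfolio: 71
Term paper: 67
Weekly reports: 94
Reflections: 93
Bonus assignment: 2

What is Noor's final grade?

Weighted total:
  Oral exam 74 × 0.21 = 15.54
  Lab reports 52 × 0.05 = 2.6
  Written exam 73 × 0.08 = 5.84
  Portfolio 71 × 0.2 = 14.2
  Term paper 67 × 0.3 = 20.1
  Weekly reports 94 × 0.05 = 4.7
  Reflections 93 × 0.11 = 10.23
Sum = 73.21
Bonus assignment: 73.21 + 2 = 75.21
75.21 is ≥ 68 and < 78 → C

C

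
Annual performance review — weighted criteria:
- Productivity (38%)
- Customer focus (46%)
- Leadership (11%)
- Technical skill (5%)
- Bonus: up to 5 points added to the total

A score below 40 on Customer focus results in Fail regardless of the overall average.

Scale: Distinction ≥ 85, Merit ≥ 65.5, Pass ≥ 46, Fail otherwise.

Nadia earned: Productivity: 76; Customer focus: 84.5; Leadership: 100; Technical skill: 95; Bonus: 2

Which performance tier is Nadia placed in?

Customer focus score 84.5 ≥ 40: minimum met.
Weighted total:
  Productivity 76 × 0.38 = 28.88
  Customer focus 84.5 × 0.46 = 38.87
  Leadership 100 × 0.11 = 11
  Technical skill 95 × 0.05 = 4.75
Sum = 83.5
Bonus: 83.5 + 2 = 85.5
85.5 ≥ 85 → Distinction

Distinction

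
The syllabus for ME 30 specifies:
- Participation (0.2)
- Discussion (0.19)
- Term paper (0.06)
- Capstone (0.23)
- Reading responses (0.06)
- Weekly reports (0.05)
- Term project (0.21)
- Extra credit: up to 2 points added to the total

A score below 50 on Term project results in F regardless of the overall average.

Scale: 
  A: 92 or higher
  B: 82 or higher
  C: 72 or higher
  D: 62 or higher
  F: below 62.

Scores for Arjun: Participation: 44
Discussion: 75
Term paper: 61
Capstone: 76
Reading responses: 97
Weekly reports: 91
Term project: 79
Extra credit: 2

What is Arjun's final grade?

C

Term project score 79 ≥ 50: minimum met.
Weighted total:
  Participation 44 × 0.2 = 8.8
  Discussion 75 × 0.19 = 14.25
  Term paper 61 × 0.06 = 3.66
  Capstone 76 × 0.23 = 17.48
  Reading responses 97 × 0.06 = 5.82
  Weekly reports 91 × 0.05 = 4.55
  Term project 79 × 0.21 = 16.59
Sum = 71.15
Extra credit: 71.15 + 2 = 73.15
73.15 is ≥ 72 and < 82 → C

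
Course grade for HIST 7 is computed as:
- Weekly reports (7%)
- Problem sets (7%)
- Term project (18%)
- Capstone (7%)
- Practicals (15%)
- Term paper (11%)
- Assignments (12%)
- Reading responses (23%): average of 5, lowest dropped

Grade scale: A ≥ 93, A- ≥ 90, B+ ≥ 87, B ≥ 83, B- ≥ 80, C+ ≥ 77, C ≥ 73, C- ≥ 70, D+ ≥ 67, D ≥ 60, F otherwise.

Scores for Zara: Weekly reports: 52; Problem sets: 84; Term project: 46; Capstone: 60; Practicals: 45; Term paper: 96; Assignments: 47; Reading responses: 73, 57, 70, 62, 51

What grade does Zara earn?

D

Reading responses: drop 51 → average of remaining 4 = 262/4 = 65.5
Weighted total:
  Weekly reports 52 × 0.07 = 3.64
  Problem sets 84 × 0.07 = 5.88
  Term project 46 × 0.18 = 8.28
  Capstone 60 × 0.07 = 4.2
  Practicals 45 × 0.15 = 6.75
  Term paper 96 × 0.11 = 10.56
  Assignments 47 × 0.12 = 5.64
  Reading responses 65.5 × 0.23 = 15.065
Sum = 60.015
60.015 is ≥ 60 and < 67 → D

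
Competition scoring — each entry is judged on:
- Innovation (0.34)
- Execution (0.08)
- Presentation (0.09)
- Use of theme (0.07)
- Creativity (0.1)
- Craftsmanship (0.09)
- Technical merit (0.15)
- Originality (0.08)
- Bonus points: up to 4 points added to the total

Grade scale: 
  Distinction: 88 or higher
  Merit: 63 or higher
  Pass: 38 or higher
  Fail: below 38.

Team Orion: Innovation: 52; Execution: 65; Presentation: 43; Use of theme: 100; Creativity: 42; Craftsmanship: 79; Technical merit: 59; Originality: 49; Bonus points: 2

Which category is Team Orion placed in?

Pass

Weighted total:
  Innovation 52 × 0.34 = 17.68
  Execution 65 × 0.08 = 5.2
  Presentation 43 × 0.09 = 3.87
  Use of theme 100 × 0.07 = 7
  Creativity 42 × 0.1 = 4.2
  Craftsmanship 79 × 0.09 = 7.11
  Technical merit 59 × 0.15 = 8.85
  Originality 49 × 0.08 = 3.92
Sum = 57.83
Bonus points: 57.83 + 2 = 59.83
59.83 is ≥ 38 and < 63 → Pass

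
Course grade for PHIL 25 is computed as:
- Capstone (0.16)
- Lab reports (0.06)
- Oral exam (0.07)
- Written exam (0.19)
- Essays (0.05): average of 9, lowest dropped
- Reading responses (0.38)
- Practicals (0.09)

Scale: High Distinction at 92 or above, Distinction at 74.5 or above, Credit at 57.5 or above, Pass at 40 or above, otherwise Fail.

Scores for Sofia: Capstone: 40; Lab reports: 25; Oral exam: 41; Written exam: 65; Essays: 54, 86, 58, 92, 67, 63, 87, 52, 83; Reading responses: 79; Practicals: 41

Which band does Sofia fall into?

Credit

Essays: drop 52 → average of remaining 8 = 590/8 = 73.75
Weighted total:
  Capstone 40 × 0.16 = 6.4
  Lab reports 25 × 0.06 = 1.5
  Oral exam 41 × 0.07 = 2.87
  Written exam 65 × 0.19 = 12.35
  Essays 73.75 × 0.05 = 3.6875
  Reading responses 79 × 0.38 = 30.02
  Practicals 41 × 0.09 = 3.69
Sum = 60.5175
60.5175 is ≥ 57.5 and < 74.5 → Credit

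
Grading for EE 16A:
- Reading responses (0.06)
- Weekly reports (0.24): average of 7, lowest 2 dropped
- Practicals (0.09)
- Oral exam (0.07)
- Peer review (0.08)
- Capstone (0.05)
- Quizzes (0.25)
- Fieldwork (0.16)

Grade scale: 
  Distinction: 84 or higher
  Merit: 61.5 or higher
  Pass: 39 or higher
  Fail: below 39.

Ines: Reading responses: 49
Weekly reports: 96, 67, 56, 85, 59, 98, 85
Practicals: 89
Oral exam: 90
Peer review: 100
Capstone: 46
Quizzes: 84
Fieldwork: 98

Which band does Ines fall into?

Distinction

Weekly reports: drop 56, 59 → average of remaining 5 = 431/5 = 86.2
Weighted total:
  Reading responses 49 × 0.06 = 2.94
  Weekly reports 86.2 × 0.24 = 20.688
  Practicals 89 × 0.09 = 8.01
  Oral exam 90 × 0.07 = 6.3
  Peer review 100 × 0.08 = 8
  Capstone 46 × 0.05 = 2.3
  Quizzes 84 × 0.25 = 21
  Fieldwork 98 × 0.16 = 15.68
Sum = 84.918
84.918 ≥ 84 → Distinction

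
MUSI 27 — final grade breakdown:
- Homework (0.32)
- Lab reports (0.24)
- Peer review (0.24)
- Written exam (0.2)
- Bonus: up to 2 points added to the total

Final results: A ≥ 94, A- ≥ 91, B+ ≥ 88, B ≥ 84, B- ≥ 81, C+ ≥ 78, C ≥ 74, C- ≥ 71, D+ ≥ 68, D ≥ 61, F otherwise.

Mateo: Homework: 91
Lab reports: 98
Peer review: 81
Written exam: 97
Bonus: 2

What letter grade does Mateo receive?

A-

Weighted total:
  Homework 91 × 0.32 = 29.12
  Lab reports 98 × 0.24 = 23.52
  Peer review 81 × 0.24 = 19.44
  Written exam 97 × 0.2 = 19.4
Sum = 91.48
Bonus: 91.48 + 2 = 93.48
93.48 is ≥ 91 and < 94 → A-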